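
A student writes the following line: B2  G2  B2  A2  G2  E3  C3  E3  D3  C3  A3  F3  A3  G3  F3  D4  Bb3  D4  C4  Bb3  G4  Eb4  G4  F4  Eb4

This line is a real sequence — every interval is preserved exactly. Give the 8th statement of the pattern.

Bb5 Gb5 Bb5 Ab5 Gb5

The 5-note cells begin on B2, E3, A3, D4, G4 — each up a 4th from the last.
Continuing the starts: C5 → F5 → Bb5.
So cell 8 is Bb5 Gb5 Bb5 Ab5 Gb5.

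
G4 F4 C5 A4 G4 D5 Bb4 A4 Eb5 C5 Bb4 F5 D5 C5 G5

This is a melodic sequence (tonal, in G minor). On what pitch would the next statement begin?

Eb5

Unit = 3 notes; the statements start on G4, A4, Bb4, C5, D5, moving up a 2nd each time.
One more step up a 2nd gives Eb5.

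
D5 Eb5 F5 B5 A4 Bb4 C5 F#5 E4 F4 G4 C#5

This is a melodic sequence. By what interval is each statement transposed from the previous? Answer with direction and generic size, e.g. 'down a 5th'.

down a 4th

Unit = 4 notes; the statements start on D5, A4, E4, moving down a 4th each time.
From D5 to A4: down a 4th.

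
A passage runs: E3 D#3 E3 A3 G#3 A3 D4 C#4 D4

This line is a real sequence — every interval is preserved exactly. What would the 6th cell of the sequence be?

With a 3-note motive the entries are E3, A3, D4, each up a 4th from the previous.
Extending up a 4th: G4 → C5 → F5.
Statement 6 starts on F5 and keeps the same exact contour: F5 E5 F5.

F5 E5 F5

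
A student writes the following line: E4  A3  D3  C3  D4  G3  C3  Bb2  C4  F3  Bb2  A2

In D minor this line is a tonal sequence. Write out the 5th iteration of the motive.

A3 D3 G2 F2

The 4-note cells begin on E4, D4, C4 — each down a 2nd from the last.
Continuing the starts: Bb3 → A3.
From A3 the diatonic shape gives A3 D3 G2 F2.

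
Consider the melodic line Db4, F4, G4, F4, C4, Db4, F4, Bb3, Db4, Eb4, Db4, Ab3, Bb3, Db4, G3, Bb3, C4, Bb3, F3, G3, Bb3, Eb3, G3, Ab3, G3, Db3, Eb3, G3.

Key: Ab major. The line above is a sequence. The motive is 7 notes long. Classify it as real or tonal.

tonal

Every note is diatonic to Ab major.
Cell 1 has +4 semitones from note 1 to 2, but cell 2 has +3 — the interval quality changes while the contour stays the same, which is the hallmark of a tonal sequence.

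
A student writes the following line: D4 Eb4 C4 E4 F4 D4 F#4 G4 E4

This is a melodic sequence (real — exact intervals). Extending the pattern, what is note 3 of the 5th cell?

G#4

With 3-note cells, note 3 of each statement runs C4, D4, E4.
Each moves up a 2nd. Continuing: F#4 → G#4.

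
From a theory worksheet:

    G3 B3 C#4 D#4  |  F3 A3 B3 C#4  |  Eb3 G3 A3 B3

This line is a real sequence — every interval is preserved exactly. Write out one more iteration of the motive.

Unit = 4 notes; the statements start on G3, F3, Eb3, moving down a 2nd each time.
Statement 4 starts on Db3 and keeps the same exact contour: Db3 F3 G3 A3.

Db3 F3 G3 A3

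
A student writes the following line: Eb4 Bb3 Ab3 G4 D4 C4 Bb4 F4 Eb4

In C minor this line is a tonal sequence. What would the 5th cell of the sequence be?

F5 C5 Bb4

The 3-note cells begin on Eb4, G4, Bb4 — each up a 3rd from the last.
Carrying on: D5 → F5.
From F5 the diatonic shape gives F5 C5 Bb4.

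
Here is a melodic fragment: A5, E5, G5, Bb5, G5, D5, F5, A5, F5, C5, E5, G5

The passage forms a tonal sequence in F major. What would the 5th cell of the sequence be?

The 4-note cells begin on A5, G5, F5 — each down a 2nd from the last.
Extending down a 2nd: E5 → D5.
From D5 the diatonic shape gives D5 A4 C5 E5.

D5 A4 C5 E5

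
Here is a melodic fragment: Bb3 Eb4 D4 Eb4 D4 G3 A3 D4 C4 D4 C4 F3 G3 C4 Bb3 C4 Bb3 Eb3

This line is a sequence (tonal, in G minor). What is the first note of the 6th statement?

With a 6-note motive the entries are Bb3, A3, G3, each down a 2nd from the previous.
Continuing: F3 → Eb3 → D3. Statement 6 starts on D3.

D3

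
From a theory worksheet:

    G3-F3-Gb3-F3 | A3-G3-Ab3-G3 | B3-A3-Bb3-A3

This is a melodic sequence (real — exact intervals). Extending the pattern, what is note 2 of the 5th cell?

C#4

Grouping in 4s, the 2nd note of each cell is F3, G3, A3.
Carrying that up a 2nd forward: B3 → C#4.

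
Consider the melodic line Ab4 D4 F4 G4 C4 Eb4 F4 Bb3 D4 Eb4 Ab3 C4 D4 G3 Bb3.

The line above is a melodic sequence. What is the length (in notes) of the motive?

3

Try groups of 3 (5 cells in 15 notes):
Ab4 D4 F4 | G4 C4 Eb4 | F4 Bb3 D4 | Eb4 Ab3 C4 | D4 G3 Bb3
Each cell is the previous one down a 2nd — so the unit is 3 notes.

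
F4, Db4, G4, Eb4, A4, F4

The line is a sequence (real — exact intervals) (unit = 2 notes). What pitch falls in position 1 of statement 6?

D#5

With 2-note cells, note 1 of each statement runs F4, G4, A4.
Carrying that up a 2nd forward: B4 → C#5 → D#5.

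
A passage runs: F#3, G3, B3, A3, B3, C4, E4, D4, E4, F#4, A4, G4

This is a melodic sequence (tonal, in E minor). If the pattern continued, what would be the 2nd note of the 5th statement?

Grouping in 4s, the 2nd note of each cell is G3, C4, F#4.
Carrying that up a 4th forward: B4 → E5.

E5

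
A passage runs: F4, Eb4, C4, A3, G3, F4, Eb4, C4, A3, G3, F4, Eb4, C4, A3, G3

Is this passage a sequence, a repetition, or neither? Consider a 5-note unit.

repetition

Each 5-note cell is identical (F4 Eb4 C4 A3 G3), restated at the same pitch.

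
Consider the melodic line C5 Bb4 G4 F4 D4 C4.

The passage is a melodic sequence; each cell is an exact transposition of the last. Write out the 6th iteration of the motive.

With a 2-note motive the entries are C5, G4, D4, each down a 4th from the previous.
Continuing the starts: A3 → E3 → B2.
So cell 6 is B2 A2.

B2 A2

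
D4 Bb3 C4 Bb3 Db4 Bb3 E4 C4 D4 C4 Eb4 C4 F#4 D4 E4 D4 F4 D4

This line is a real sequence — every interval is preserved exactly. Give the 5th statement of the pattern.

A#4 F#4 G#4 F#4 A4 F#4

Taking 6-note groups, the heads are D4, E4, F#4: the pattern moves up a 2nd.
Extending up a 2nd: G#4 → A#4.
So cell 5 is A#4 F#4 G#4 F#4 A4 F#4.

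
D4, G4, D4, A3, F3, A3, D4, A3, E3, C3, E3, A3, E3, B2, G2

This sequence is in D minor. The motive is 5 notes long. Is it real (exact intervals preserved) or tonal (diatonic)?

Each cell has the same semitone pattern (5, -5, -5, -4) — intervals are preserved exactly.
And B2 lies outside D minor, so the sequence is real rather than tonal.

real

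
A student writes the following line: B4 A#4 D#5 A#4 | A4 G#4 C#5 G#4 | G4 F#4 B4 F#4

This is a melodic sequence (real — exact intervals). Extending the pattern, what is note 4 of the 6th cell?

Grouping in 4s, the 4th note of each cell is A#4, G#4, F#4.
Carrying that down a 2nd forward: E4 → D4 → C4.

C4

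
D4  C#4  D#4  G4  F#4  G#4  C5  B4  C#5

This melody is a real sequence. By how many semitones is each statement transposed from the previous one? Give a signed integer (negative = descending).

5

Taking 3-note groups, the heads are D4, G4, C5: the pattern moves up a 4th.
D4→G4 is 67 − 62 = 5 semitones.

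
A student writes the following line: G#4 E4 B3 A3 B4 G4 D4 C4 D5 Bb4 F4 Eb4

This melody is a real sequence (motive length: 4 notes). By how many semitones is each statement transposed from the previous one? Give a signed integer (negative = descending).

3

With a 4-note motive the entries are G#4, B4, D5, each up a 3rd from the previous.
G#4→B4 is 71 − 68 = 3 semitones.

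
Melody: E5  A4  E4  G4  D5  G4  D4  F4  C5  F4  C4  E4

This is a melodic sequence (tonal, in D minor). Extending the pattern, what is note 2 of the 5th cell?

D4

With 4-note cells, note 2 of each statement runs A4, G4, F4.
Carrying that down a 2nd forward: E4 → D4.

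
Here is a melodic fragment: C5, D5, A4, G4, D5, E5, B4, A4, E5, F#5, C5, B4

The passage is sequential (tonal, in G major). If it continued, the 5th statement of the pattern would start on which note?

Taking 4-note groups, the heads are C5, D5, E5: the pattern moves up a 2nd.
Continuing: F#5 → G5. Statement 5 starts on G5.

G5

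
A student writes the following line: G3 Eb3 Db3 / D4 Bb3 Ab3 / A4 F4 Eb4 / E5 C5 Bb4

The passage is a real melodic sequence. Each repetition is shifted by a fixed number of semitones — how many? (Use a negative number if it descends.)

Taking 3-note groups, the heads are G3, D4, A4, E5: the pattern moves up a 5th.
G3 to D4 spans +7 semitones.

7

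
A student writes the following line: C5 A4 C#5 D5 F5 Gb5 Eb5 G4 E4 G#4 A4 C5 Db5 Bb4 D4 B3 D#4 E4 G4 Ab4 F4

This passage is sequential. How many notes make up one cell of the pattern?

There are 21 notes; a 7-note unit gives 3 cells:
C5 A4 C#5 D5 F5 Gb5 Eb5 | G4 E4 G#4 A4 C5 Db5 Bb4 | D4 B3 D#4 E4 G4 Ab4 F4
Every group is a transposition down a 4th of the one before; no shorter unit works.

7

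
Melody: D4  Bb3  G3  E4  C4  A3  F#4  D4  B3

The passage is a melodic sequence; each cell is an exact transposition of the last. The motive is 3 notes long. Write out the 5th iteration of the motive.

Unit = 3 notes; the statements start on D4, E4, F#4, moving up a 2nd each time.
Continuing the starts: G#4 → A#4.
So cell 5 is A#4 F#4 D#4.

A#4 F#4 D#4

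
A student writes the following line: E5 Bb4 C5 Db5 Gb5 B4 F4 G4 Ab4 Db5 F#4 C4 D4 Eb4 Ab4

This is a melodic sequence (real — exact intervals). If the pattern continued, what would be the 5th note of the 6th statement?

With 5-note cells, note 5 of each statement runs Gb5, Db5, Ab4.
Extending down a 4th: Eb4 → Bb3 → F3.

F3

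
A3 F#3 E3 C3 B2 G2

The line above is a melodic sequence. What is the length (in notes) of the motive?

2

Try groups of 2 (3 cells in 6 notes):
A3 F#3 | E3 C3 | B2 G2
That's a consistent down a 4th shift per cell, and no other grouping gives one.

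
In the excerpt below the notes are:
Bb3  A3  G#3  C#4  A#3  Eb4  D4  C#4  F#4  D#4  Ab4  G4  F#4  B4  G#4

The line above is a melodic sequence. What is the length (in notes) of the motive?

Try groups of 5 (3 cells in 15 notes):
Bb3 A3 G#3 C#4 A#3 | Eb4 D4 C#4 F#4 D#4 | Ab4 G4 F#4 B4 G#4
Each cell is the previous one up a 4th — so the unit is 5 notes.

5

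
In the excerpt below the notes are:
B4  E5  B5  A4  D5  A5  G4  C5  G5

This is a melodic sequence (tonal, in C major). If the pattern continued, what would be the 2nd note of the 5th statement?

Grouping in 3s, the 2nd note of each cell is E5, D5, C5.
Carrying that down a 2nd forward: B4 → A4.

A4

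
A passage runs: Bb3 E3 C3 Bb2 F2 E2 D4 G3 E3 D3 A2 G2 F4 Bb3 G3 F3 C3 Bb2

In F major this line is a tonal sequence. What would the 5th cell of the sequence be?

C5 F4 D4 C4 G3 F3

The 6-note cells begin on Bb3, D4, F4 — each up a 3rd from the last.
Extending up a 3rd: A4 → C5.
Statement 5 starts on C5 and keeps the same diatonic contour: C5 F4 D4 C4 G3 F3.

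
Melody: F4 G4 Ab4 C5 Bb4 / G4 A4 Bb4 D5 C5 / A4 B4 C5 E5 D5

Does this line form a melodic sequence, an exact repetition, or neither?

sequence

Each 5-note cell is the previous one transposed up a 2nd.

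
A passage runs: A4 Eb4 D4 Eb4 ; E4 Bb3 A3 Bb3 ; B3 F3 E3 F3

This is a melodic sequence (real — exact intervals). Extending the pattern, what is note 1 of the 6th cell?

Grouping in 4s, the 1st note of each cell is A4, E4, B3.
Extending down a 4th: F#3 → C#3 → G#2.

G#2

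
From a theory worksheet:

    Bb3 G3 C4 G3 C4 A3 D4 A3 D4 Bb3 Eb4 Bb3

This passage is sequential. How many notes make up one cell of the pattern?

There are 12 notes; a 4-note unit gives 3 cells:
Bb3 G3 C4 G3 | C4 A3 D4 A3 | D4 Bb3 Eb4 Bb3
Every group is a transposition up a 2nd of the one before; no shorter unit works.

4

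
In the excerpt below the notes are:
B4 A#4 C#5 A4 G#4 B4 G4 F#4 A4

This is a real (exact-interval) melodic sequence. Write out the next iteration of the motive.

F4 E4 G4

Taking 3-note groups, the heads are B4, A4, G4: the pattern moves down a 2nd.
So cell 4 is F4 E4 G4.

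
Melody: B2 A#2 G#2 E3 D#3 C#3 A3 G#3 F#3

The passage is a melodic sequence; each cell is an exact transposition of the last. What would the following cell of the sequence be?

D4 C#4 B3

Taking 3-note groups, the heads are B2, E3, A3: the pattern moves up a 4th.
From D4 the exact shape gives D4 C#4 B3.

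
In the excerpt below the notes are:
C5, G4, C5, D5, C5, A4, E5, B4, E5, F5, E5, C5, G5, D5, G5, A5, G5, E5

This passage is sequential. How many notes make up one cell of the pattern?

6

Try groups of 6 (3 cells in 18 notes):
C5 G4 C5 D5 C5 A4 | E5 B4 E5 F5 E5 C5 | G5 D5 G5 A5 G5 E5
That's a consistent up a 3rd shift per cell, and no other grouping gives one.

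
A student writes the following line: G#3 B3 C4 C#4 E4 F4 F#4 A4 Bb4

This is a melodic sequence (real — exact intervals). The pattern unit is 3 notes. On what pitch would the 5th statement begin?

Taking 3-note groups, the heads are G#3, C#4, F#4: the pattern moves up a 4th.
Continuing: B4 → E5. Statement 5 starts on E5.

E5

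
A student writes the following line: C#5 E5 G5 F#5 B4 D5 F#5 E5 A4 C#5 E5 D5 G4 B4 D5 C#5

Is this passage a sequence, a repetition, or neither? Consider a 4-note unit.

sequence

Each 4-note cell is the previous one transposed down a 2nd.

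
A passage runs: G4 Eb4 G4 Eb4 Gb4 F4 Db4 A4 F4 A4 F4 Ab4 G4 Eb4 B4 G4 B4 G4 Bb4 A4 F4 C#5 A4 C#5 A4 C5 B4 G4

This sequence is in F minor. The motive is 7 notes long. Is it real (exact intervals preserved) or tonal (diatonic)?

Each cell has the same semitone pattern (-4, 4, -4, 3, -1, -4) — intervals are preserved exactly.
And Gb4 lies outside F minor, so the sequence is real rather than tonal.

real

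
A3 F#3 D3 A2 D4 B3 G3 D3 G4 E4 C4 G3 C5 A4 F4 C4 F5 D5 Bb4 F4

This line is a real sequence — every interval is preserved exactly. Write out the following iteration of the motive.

Bb5 G5 Eb5 Bb4

The 4-note cells begin on A3, D4, G4, C5, F5 — each up a 4th from the last.
Statement 6 starts on Bb5 and keeps the same exact contour: Bb5 G5 Eb5 Bb4.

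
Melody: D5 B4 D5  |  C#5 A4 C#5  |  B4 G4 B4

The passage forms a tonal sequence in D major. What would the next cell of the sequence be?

The 3-note cells begin on D5, C#5, B4 — each down a 2nd from the last.
From A4 the diatonic shape gives A4 F#4 A4.

A4 F#4 A4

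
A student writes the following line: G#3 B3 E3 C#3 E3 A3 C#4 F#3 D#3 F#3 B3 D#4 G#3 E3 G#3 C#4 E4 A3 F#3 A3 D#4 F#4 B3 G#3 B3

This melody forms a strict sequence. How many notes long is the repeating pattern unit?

5

25 notes total. Splitting into 5 groups of 5:
G#3 B3 E3 C#3 E3 | A3 C#4 F#3 D#3 F#3 | B3 D#4 G#3 E3 G#3 | C#4 E4 A3 F#3 A3 | D#4 F#4 B3 G#3 B3
That's a consistent up a 2nd shift per cell, and no other grouping gives one.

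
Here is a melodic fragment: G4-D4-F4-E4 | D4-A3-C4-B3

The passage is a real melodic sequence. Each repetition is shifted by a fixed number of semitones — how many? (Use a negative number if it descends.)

The 4-note cells begin on G4, D4 — each down a 4th from the last.
G4→D4 is 62 − 67 = -5 semitones.

-5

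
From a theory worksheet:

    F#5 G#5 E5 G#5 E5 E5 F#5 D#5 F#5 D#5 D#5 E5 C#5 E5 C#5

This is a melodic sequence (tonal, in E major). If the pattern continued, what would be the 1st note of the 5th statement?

With 5-note cells, note 1 of each statement runs F#5, E5, D#5.
Carrying that down a 2nd forward: C#5 → B4.

B4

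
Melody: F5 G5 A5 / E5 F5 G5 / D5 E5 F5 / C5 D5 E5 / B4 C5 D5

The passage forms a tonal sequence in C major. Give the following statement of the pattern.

A4 B4 C5

Unit = 3 notes; the statements start on F5, E5, D5, C5, B4, moving down a 2nd each time.
Statement 6 starts on A4 and keeps the same diatonic contour: A4 B4 C5.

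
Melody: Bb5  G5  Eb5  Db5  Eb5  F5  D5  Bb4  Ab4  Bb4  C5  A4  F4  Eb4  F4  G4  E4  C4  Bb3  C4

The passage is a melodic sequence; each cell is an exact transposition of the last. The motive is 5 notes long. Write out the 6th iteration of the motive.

A3 F#3 D3 C3 D3

With a 5-note motive the entries are Bb5, F5, C5, G4, each down a 4th from the previous.
Carrying on: D4 → A3.
Statement 6 starts on A3 and keeps the same exact contour: A3 F#3 D3 C3 D3.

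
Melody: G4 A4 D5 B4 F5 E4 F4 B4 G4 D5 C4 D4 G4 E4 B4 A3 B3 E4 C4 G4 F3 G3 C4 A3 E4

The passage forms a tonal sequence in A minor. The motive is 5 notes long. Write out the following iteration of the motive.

Unit = 5 notes; the statements start on G4, E4, C4, A3, F3, moving down a 3rd each time.
So cell 6 is D3 E3 A3 F3 C4.

D3 E3 A3 F3 C4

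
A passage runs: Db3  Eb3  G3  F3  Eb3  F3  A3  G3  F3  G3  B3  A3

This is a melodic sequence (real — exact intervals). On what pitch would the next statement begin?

With a 4-note motive the entries are Db3, Eb3, F3, each up a 2nd from the previous.
One more step up a 2nd gives G3.

G3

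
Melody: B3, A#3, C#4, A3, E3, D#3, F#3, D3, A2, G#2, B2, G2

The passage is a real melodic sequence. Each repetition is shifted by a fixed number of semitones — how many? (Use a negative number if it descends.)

Taking 4-note groups, the heads are B3, E3, A2: the pattern moves down a 5th.
B3→E3 is 52 − 59 = -7 semitones.

-7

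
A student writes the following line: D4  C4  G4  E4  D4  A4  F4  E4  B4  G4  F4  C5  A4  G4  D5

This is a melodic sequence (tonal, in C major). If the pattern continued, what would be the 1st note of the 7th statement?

C5

With 3-note cells, note 1 of each statement runs D4, E4, F4, G4, A4.
Carrying that up a 2nd forward: B4 → C5.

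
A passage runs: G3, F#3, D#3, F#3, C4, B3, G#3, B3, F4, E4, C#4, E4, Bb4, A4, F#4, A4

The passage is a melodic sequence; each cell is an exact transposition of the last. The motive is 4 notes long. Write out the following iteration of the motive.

Eb5 D5 B4 D5

Taking 4-note groups, the heads are G3, C4, F4, Bb4: the pattern moves up a 4th.
From Eb5 the exact shape gives Eb5 D5 B4 D5.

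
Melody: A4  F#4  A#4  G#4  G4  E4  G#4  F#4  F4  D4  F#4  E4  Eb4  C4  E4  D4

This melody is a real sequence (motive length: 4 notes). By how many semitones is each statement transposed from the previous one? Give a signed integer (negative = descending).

-2

Unit = 4 notes; the statements start on A4, G4, F4, Eb4, moving down a 2nd each time.
A4→G4 is 67 − 69 = -2 semitones.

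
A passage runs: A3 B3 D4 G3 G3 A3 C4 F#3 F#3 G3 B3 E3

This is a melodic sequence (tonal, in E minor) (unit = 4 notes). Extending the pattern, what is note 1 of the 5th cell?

D3

With 4-note cells, note 1 of each statement runs A3, G3, F#3.
Each moves down a 2nd. Continuing: E3 → D3.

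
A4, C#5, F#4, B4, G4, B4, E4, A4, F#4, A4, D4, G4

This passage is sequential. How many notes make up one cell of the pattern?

4

12 notes total. Splitting into 3 groups of 4:
A4 C#5 F#4 B4 | G4 B4 E4 A4 | F#4 A4 D4 G4
That's a consistent down a 2nd shift per cell, and no other grouping gives one.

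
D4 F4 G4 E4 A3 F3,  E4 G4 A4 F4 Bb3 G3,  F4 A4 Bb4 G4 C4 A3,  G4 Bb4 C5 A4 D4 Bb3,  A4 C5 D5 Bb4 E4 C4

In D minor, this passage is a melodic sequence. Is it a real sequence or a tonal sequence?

tonal

Every note is diatonic to D minor.
Cell 1 has -3 semitones from note 3 to 4, but cell 2 has -4 — the interval quality changes while the contour stays the same, which is the hallmark of a tonal sequence.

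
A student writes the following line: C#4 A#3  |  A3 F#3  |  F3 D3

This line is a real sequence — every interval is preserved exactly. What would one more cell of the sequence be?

The 2-note cells begin on C#4, A3, F3 — each down a 3rd from the last.
From Db3 the exact shape gives Db3 Bb2.

Db3 Bb2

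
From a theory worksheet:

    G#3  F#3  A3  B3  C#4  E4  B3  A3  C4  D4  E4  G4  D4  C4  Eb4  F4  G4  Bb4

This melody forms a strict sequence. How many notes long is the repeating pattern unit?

6

Try groups of 6 (3 cells in 18 notes):
G#3 F#3 A3 B3 C#4 E4 | B3 A3 C4 D4 E4 G4 | D4 C4 Eb4 F4 G4 Bb4
Every group is a transposition up a 3rd of the one before; no shorter unit works.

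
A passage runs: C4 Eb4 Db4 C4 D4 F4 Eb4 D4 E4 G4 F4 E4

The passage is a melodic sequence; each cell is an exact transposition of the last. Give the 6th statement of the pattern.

The 4-note cells begin on C4, D4, E4 — each up a 2nd from the last.
Continuing the starts: F#4 → G#4 → A#4.
So cell 6 is A#4 C#5 B4 A#4.

A#4 C#5 B4 A#4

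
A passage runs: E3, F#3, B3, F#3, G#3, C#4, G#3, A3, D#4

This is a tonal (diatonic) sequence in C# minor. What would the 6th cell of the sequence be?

With a 3-note motive the entries are E3, F#3, G#3, each up a 2nd from the previous.
Extending up a 2nd: A3 → B3 → C#4.
So cell 6 is C#4 D#4 G#4.

C#4 D#4 G#4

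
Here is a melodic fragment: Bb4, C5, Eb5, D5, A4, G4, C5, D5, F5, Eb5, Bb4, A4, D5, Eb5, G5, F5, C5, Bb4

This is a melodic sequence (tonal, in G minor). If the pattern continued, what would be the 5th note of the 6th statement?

F5

With 6-note cells, note 5 of each statement runs A4, Bb4, C5.
Each moves up a 2nd. Continuing: D5 → Eb5 → F5.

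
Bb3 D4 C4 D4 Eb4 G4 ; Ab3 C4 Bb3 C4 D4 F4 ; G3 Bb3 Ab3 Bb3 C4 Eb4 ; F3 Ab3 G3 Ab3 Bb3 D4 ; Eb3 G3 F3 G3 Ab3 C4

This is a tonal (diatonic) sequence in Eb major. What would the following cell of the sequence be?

The 6-note cells begin on Bb3, Ab3, G3, F3, Eb3 — each down a 2nd from the last.
Statement 6 starts on D3 and keeps the same diatonic contour: D3 F3 Eb3 F3 G3 Bb3.

D3 F3 Eb3 F3 G3 Bb3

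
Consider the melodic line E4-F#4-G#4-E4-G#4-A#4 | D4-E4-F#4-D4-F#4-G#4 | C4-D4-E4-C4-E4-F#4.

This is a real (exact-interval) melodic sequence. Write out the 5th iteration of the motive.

The 6-note cells begin on E4, D4, C4 — each down a 2nd from the last.
Extending down a 2nd: Bb3 → Ab3.
From Ab3 the exact shape gives Ab3 Bb3 C4 Ab3 C4 D4.

Ab3 Bb3 C4 Ab3 C4 D4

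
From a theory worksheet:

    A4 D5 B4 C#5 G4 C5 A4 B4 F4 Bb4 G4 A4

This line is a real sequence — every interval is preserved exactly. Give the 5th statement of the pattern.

Taking 4-note groups, the heads are A4, G4, F4: the pattern moves down a 2nd.
Carrying on: Eb4 → Db4.
So cell 5 is Db4 Gb4 Eb4 F4.

Db4 Gb4 Eb4 F4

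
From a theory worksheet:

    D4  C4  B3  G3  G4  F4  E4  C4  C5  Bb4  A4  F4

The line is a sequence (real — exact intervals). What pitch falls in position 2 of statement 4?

Grouping in 4s, the 2nd note of each cell is C4, F4, Bb4.
Each moves up a 4th; the next is Eb5.

Eb5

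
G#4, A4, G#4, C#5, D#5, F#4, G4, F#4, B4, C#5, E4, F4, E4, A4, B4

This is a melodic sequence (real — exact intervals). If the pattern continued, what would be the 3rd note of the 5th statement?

C4

The unit is 5 notes. Position-3 pitches of the 3 shown cells: G#4, F#4, E4.
Extending down a 2nd: D4 → C4.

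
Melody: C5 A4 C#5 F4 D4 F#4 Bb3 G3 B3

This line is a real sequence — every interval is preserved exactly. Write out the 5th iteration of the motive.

With a 3-note motive the entries are C5, F4, Bb3, each down a 5th from the previous.
Carrying on: Eb3 → Ab2.
So cell 5 is Ab2 F2 A2.

Ab2 F2 A2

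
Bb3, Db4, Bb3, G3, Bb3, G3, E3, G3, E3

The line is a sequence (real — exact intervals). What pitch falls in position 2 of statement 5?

C#3

Grouping in 3s, the 2nd note of each cell is Db4, Bb3, G3.
Each moves down a 3rd. Continuing: E3 → C#3.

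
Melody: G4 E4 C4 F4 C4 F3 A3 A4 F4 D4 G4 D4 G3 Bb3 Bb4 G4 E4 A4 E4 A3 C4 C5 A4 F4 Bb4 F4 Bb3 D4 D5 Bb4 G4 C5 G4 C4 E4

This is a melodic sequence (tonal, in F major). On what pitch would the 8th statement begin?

G5

The 7-note cells begin on G4, A4, Bb4, C5, D5 — each up a 2nd from the last.
Continuing: E5 → F5 → G5. Statement 8 starts on G5.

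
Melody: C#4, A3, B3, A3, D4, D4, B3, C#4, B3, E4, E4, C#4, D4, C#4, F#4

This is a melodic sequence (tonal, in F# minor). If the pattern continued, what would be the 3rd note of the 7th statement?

A4

Grouping in 5s, the 3rd note of each cell is B3, C#4, D4.
Extending up a 2nd: E4 → F#4 → G#4 → A4.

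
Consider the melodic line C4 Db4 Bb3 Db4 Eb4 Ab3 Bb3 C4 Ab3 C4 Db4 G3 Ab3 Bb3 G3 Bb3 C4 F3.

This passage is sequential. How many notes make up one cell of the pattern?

There are 18 notes; a 6-note unit gives 3 cells:
C4 Db4 Bb3 Db4 Eb4 Ab3 | Bb3 C4 Ab3 C4 Db4 G3 | Ab3 Bb3 G3 Bb3 C4 F3
That's a consistent down a 2nd shift per cell, and no other grouping gives one.

6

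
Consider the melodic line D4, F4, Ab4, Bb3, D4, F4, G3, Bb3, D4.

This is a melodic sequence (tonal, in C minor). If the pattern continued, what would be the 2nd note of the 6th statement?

C3

Grouping in 3s, the 2nd note of each cell is F4, D4, Bb3.
Carrying that down a 3rd forward: G3 → Eb3 → C3.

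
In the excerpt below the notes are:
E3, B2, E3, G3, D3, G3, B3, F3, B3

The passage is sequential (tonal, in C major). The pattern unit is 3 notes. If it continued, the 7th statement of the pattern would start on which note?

Unit = 3 notes; the statements start on E3, G3, B3, moving up a 3rd each time.
Extending the heads up a 3rd: D4 → F4 → A4 → C5.

C5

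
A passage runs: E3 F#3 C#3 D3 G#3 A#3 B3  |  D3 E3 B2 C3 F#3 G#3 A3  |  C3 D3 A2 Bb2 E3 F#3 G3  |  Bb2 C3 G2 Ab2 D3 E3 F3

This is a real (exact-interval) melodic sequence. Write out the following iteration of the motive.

The 7-note cells begin on E3, D3, C3, Bb2 — each down a 2nd from the last.
Statement 5 starts on Ab2 and keeps the same exact contour: Ab2 Bb2 F2 Gb2 C3 D3 Eb3.

Ab2 Bb2 F2 Gb2 C3 D3 Eb3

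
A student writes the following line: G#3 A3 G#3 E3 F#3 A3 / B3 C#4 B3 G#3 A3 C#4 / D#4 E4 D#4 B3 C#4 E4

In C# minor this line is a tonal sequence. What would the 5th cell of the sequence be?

Taking 6-note groups, the heads are G#3, B3, D#4: the pattern moves up a 3rd.
Continuing the starts: F#4 → A4.
So cell 5 is A4 B4 A4 F#4 G#4 B4.

A4 B4 A4 F#4 G#4 B4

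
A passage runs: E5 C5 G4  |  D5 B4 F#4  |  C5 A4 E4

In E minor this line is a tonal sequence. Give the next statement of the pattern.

B4 G4 D4

Taking 3-note groups, the heads are E5, D5, C5: the pattern moves down a 2nd.
So cell 4 is B4 G4 D4.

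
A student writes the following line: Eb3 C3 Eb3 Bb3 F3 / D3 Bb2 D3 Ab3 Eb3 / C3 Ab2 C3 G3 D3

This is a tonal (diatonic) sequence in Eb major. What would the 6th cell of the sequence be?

Taking 5-note groups, the heads are Eb3, D3, C3: the pattern moves down a 2nd.
Extending down a 2nd: Bb2 → Ab2 → G2.
So cell 6 is G2 Eb2 G2 D3 Ab2.

G2 Eb2 G2 D3 Ab2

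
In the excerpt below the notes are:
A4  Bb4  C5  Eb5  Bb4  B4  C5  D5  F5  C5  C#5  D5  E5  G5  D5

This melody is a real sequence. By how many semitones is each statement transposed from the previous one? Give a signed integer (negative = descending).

Taking 5-note groups, the heads are A4, B4, C#5: the pattern moves up a 2nd.
Counting half-steps from A4 to B4: 2.

2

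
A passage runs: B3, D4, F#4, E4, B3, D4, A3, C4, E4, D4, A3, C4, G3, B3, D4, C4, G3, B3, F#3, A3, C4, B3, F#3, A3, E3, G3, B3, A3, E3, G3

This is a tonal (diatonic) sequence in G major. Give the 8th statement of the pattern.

Taking 6-note groups, the heads are B3, A3, G3, F#3, E3: the pattern moves down a 2nd.
Carrying on: D3 → C3 → B2.
Statement 8 starts on B2 and keeps the same diatonic contour: B2 D3 F#3 E3 B2 D3.

B2 D3 F#3 E3 B2 D3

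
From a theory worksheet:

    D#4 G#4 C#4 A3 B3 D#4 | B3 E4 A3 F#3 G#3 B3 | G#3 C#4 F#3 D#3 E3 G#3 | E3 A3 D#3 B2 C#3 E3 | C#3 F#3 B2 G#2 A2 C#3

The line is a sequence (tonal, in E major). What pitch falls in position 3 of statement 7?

With 6-note cells, note 3 of each statement runs C#4, A3, F#3, D#3, B2.
Each moves down a 3rd. Continuing: G#2 → E2.

E2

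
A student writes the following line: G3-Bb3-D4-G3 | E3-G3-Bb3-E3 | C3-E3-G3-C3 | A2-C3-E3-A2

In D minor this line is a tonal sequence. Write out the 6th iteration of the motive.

Taking 4-note groups, the heads are G3, E3, C3, A2: the pattern moves down a 3rd.
Extending down a 3rd: F2 → D2.
Statement 6 starts on D2 and keeps the same diatonic contour: D2 F2 A2 D2.

D2 F2 A2 D2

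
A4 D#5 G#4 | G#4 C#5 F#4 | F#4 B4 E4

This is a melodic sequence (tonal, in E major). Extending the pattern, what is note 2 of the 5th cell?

G#4

The unit is 3 notes. Position-2 pitches of the 3 shown cells: D#5, C#5, B4.
Carrying that down a 2nd forward: A4 → G#4.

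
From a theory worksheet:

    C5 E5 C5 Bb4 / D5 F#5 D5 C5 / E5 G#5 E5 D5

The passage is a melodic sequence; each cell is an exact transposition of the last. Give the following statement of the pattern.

Unit = 4 notes; the statements start on C5, D5, E5, moving up a 2nd each time.
Statement 4 starts on F#5 and keeps the same exact contour: F#5 A#5 F#5 E5.

F#5 A#5 F#5 E5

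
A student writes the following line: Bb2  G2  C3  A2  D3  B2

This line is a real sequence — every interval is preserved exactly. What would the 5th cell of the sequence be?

F#3 D#3

The 2-note cells begin on Bb2, C3, D3 — each up a 2nd from the last.
Continuing the starts: E3 → F#3.
So cell 5 is F#3 D#3.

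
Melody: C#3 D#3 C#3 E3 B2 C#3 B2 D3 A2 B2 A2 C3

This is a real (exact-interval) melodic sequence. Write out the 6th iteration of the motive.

Eb2 F2 Eb2 Gb2

With a 4-note motive the entries are C#3, B2, A2, each down a 2nd from the previous.
Carrying on: G2 → F2 → Eb2.
So cell 6 is Eb2 F2 Eb2 Gb2.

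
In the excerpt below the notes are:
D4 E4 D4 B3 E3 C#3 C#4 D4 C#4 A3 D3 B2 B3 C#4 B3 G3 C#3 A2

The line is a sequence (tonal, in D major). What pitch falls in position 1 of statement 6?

F#3

With 6-note cells, note 1 of each statement runs D4, C#4, B3.
Each moves down a 2nd. Continuing: A3 → G3 → F#3.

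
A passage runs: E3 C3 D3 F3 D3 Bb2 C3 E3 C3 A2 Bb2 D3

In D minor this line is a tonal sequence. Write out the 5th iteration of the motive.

The 4-note cells begin on E3, D3, C3 — each down a 2nd from the last.
Continuing the starts: Bb2 → A2.
So cell 5 is A2 F2 G2 Bb2.

A2 F2 G2 Bb2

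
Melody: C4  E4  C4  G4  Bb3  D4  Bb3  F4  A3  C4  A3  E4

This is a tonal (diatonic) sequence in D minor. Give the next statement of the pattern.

Taking 4-note groups, the heads are C4, Bb3, A3: the pattern moves down a 2nd.
Statement 4 starts on G3 and keeps the same diatonic contour: G3 Bb3 G3 D4.

G3 Bb3 G3 D4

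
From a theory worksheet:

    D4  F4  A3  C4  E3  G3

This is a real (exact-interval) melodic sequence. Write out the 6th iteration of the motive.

C#2 E2

With a 2-note motive the entries are D4, A3, E3, each down a 4th from the previous.
Carrying on: B2 → F#2 → C#2.
So cell 6 is C#2 E2.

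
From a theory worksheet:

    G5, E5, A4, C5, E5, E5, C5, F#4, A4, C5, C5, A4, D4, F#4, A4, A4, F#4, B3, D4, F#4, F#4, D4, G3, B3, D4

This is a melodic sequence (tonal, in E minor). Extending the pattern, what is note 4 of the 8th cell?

With 5-note cells, note 4 of each statement runs C5, A4, F#4, D4, B3.
Extending down a 3rd: G3 → E3 → C3.

C3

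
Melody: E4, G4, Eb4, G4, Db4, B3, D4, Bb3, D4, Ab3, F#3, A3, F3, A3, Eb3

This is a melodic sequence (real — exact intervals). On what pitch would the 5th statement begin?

G#2

Taking 5-note groups, the heads are E4, B3, F#3: the pattern moves down a 4th.
Continuing: C#3 → G#2. Statement 5 starts on G#2.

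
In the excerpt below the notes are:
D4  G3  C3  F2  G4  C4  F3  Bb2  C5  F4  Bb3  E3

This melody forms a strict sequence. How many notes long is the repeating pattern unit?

There are 12 notes; a 4-note unit gives 3 cells:
D4 G3 C3 F2 | G4 C4 F3 Bb2 | C5 F4 Bb3 E3
That's a consistent up a 4th shift per cell, and no other grouping gives one.

4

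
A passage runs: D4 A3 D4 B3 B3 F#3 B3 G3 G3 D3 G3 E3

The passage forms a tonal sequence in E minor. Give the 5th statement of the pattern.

The 4-note cells begin on D4, B3, G3 — each down a 3rd from the last.
Extending down a 3rd: E3 → C3.
Statement 5 starts on C3 and keeps the same diatonic contour: C3 G2 C3 A2.

C3 G2 C3 A2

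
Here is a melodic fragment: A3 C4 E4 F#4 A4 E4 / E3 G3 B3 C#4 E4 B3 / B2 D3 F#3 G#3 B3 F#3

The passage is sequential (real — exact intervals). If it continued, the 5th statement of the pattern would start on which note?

C#2

Taking 6-note groups, the heads are A3, E3, B2: the pattern moves down a 4th.
Continuing: F#2 → C#2. Statement 5 starts on C#2.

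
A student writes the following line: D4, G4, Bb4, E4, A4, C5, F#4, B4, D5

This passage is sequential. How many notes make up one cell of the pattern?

3

9 notes total. Splitting into 3 groups of 3:
D4 G4 Bb4 | E4 A4 C5 | F#4 B4 D5
Each cell is the previous one up a 2nd — so the unit is 3 notes.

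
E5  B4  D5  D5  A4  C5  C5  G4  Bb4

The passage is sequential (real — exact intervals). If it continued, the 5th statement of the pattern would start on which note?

Ab4

Taking 3-note groups, the heads are E5, D5, C5: the pattern moves down a 2nd.
Extending the heads down a 2nd: Bb4 → Ab4.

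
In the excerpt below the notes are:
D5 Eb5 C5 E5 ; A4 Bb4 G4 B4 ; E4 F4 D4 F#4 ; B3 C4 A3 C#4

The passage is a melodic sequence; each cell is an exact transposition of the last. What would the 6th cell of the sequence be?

C#3 D3 B2 D#3

Taking 4-note groups, the heads are D5, A4, E4, B3: the pattern moves down a 4th.
Carrying on: F#3 → C#3.
So cell 6 is C#3 D3 B2 D#3.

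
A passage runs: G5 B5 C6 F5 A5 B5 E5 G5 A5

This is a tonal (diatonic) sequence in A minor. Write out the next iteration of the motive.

D5 F5 G5

The 3-note cells begin on G5, F5, E5 — each down a 2nd from the last.
Statement 4 starts on D5 and keeps the same diatonic contour: D5 F5 G5.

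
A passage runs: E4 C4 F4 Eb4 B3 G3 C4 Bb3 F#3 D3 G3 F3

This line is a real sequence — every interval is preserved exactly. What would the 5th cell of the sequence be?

Unit = 4 notes; the statements start on E4, B3, F#3, moving down a 4th each time.
Continuing the starts: C#3 → G#2.
Statement 5 starts on G#2 and keeps the same exact contour: G#2 E2 A2 G2.

G#2 E2 A2 G2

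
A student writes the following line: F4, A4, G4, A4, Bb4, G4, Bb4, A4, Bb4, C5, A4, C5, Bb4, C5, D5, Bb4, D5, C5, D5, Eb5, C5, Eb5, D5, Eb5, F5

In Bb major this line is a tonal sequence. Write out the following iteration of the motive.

D5 F5 Eb5 F5 G5

Unit = 5 notes; the statements start on F4, G4, A4, Bb4, C5, moving up a 2nd each time.
From D5 the diatonic shape gives D5 F5 Eb5 F5 G5.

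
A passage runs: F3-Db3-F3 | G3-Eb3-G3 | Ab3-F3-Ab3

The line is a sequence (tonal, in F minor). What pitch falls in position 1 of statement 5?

C4

Grouping in 3s, the 1st note of each cell is F3, G3, Ab3.
Extending up a 2nd: Bb3 → C4.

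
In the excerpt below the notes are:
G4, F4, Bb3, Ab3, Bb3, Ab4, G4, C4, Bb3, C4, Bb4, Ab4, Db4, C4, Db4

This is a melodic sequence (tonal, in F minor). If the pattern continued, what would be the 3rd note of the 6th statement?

Grouping in 5s, the 3rd note of each cell is Bb3, C4, Db4.
Carrying that up a 2nd forward: Eb4 → F4 → G4.

G4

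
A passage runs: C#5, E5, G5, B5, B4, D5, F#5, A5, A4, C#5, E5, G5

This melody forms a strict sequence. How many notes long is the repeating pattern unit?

12 notes total. Splitting into 3 groups of 4:
C#5 E5 G5 B5 | B4 D5 F#5 A5 | A4 C#5 E5 G5
That's a consistent down a 2nd shift per cell, and no other grouping gives one.

4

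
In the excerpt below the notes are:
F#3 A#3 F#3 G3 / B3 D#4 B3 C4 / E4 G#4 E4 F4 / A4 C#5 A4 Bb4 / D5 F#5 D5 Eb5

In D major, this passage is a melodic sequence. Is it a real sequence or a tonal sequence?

real

Each cell has the same semitone pattern (4, -4, 1) — intervals are preserved exactly.
And A#3 lies outside D major, so the sequence is real rather than tonal.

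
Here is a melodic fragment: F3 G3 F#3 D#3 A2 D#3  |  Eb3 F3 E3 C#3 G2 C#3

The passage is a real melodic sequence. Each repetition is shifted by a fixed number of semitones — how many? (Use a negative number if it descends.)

-2

Taking 6-note groups, the heads are F3, Eb3: the pattern moves down a 2nd.
Counting half-steps from F3 to Eb3: -2.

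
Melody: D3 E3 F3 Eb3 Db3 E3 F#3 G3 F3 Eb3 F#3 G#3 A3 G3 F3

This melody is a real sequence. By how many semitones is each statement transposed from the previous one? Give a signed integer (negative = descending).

2

The 5-note cells begin on D3, E3, F#3 — each up a 2nd from the last.
D3 to E3 spans +2 semitones.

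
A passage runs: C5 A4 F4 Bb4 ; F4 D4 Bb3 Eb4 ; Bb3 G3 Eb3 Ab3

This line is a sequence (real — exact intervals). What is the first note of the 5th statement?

Ab2

Taking 4-note groups, the heads are C5, F4, Bb3: the pattern moves down a 5th.
Extending the heads down a 5th: Eb3 → Ab2.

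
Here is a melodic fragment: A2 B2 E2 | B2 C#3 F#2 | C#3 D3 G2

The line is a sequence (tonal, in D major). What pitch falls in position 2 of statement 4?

The unit is 3 notes. Position-2 pitches of the 3 shown cells: B2, C#3, D3.
From D3, up a 2nd gives E3.

E3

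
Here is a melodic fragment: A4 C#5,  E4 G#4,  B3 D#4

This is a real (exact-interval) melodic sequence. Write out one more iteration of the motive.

The 2-note cells begin on A4, E4, B3 — each down a 4th from the last.
So cell 4 is F#3 A#3.

F#3 A#3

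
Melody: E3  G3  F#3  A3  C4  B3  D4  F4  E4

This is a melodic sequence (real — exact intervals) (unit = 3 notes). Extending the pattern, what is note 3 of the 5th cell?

D5

With 3-note cells, note 3 of each statement runs F#3, B3, E4.
Each moves up a 4th. Continuing: A4 → D5.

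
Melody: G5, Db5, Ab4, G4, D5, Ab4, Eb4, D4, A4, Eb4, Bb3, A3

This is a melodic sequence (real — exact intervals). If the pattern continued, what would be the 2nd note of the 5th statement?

With 4-note cells, note 2 of each statement runs Db5, Ab4, Eb4.
Each moves down a 4th. Continuing: Bb3 → F3.

F3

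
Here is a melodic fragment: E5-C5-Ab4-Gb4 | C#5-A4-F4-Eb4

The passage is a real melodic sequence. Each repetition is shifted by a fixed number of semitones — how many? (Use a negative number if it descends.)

With a 4-note motive the entries are E5, C#5, each down a 3rd from the previous.
E5 to C#5 spans -3 semitones.

-3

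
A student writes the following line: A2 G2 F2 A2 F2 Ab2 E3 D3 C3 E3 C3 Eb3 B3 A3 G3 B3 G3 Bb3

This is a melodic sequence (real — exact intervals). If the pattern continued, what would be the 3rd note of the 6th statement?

E5

The unit is 6 notes. Position-3 pitches of the 3 shown cells: F2, C3, G3.
Extending up a 5th: D4 → A4 → E5.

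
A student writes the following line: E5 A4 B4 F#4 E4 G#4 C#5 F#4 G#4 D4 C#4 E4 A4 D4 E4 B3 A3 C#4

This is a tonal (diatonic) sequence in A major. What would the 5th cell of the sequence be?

Taking 6-note groups, the heads are E5, C#5, A4: the pattern moves down a 3rd.
Continuing the starts: F#4 → D4.
Statement 5 starts on D4 and keeps the same diatonic contour: D4 G#3 A3 E3 D3 F#3.

D4 G#3 A3 E3 D3 F#3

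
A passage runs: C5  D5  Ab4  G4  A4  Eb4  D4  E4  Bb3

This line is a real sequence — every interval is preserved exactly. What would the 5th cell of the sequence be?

The 3-note cells begin on C5, G4, D4 — each down a 4th from the last.
Continuing the starts: A3 → E3.
So cell 5 is E3 F#3 C3.

E3 F#3 C3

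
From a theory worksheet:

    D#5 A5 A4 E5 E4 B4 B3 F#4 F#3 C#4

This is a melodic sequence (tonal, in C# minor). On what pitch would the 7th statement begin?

G#2

Taking 2-note groups, the heads are D#5, A4, E4, B3, F#3: the pattern moves down a 4th.
Extending the heads down a 4th: C#3 → G#2.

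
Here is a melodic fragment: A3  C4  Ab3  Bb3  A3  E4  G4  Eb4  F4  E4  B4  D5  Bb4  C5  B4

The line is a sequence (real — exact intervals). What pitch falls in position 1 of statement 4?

The unit is 5 notes. Position-1 pitches of the 3 shown cells: A3, E4, B4.
From B4, up a 5th gives F#5.

F#5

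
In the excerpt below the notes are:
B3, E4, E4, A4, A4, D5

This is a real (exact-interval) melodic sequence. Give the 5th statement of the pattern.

The 2-note cells begin on B3, E4, A4 — each up a 4th from the last.
Carrying on: D5 → G5.
So cell 5 is G5 C6.

G5 C6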